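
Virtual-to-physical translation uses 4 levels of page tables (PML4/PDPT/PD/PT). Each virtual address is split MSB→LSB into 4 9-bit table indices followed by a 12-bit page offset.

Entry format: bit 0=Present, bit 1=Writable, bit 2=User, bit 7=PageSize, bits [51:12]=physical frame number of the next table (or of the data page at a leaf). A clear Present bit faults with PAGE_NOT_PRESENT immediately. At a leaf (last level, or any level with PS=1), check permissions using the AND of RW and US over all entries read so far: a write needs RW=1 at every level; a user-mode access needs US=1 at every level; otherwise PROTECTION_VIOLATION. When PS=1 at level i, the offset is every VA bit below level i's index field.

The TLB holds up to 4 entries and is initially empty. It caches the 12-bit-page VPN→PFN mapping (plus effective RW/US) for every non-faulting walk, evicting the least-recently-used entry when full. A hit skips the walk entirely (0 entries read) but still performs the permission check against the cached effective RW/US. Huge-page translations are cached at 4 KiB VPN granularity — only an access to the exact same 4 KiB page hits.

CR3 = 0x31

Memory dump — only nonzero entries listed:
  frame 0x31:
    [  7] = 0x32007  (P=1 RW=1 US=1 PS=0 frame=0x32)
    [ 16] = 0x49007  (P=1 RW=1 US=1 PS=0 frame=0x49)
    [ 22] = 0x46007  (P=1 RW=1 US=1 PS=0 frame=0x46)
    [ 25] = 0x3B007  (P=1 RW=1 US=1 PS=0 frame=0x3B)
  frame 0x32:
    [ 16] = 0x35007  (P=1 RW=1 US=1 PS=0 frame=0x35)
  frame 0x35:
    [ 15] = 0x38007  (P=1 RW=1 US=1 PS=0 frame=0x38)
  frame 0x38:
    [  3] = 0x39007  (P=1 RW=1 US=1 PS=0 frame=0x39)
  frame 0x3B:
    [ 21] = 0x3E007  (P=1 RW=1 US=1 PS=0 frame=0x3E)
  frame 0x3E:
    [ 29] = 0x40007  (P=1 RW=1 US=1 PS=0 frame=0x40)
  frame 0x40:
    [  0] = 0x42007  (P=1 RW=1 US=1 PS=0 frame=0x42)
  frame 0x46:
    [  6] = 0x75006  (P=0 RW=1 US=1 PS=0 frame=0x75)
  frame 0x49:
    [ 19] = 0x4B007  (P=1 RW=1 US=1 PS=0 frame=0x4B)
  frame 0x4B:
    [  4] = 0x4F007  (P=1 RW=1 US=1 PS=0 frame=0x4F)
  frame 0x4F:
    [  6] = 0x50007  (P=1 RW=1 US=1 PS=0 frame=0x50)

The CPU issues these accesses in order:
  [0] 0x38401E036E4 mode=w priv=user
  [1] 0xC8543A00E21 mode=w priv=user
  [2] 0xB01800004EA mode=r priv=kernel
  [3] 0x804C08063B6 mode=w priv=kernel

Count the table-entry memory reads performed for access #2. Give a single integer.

Per-access translation:
#0 VA=0x38401E036E4 (w,user):
  L0: frame=0x31 idx=7 entry=0x32007 [P=1 RW=1 US=1 PS=0]
  L1: frame=0x32 idx=16 entry=0x35007 [P=1 RW=1 US=1 PS=0]
  L2: frame=0x35 idx=15 entry=0x38007 [P=1 RW=1 US=1 PS=0]
  L3: frame=0x38 idx=3 entry=0x39007 [P=1 RW=1 US=1 PS=0]
  ⇒ phys 0x396E4  [4 reads]
#1 VA=0xC8543A00E21 (w,user):
  L0: frame=0x31 idx=25 entry=0x3B007 [P=1 RW=1 US=1 PS=0]
  L1: frame=0x3B idx=21 entry=0x3E007 [P=1 RW=1 US=1 PS=0]
  L2: frame=0x3E idx=29 entry=0x40007 [P=1 RW=1 US=1 PS=0]
  L3: frame=0x40 idx=0 entry=0x42007 [P=1 RW=1 US=1 PS=0]
  ⇒ phys 0x42E21  [4 reads]
#2 VA=0xB01800004EA (r,kernel):
  L0: frame=0x31 idx=22 entry=0x46007 [P=1 RW=1 US=1 PS=0]
  L1: frame=0x46 idx=6 entry=0x75006 [P=0 RW=1 US=1 PS=0]
  ⇒ fault: PAGE_NOT_PRESENT  — 2 lookups
#3 VA=0x804C08063B6 (w,kernel):
  L0: frame=0x31 idx=16 entry=0x49007 [P=1 RW=1 US=1 PS=0]
  L1: frame=0x49 idx=19 entry=0x4B007 [P=1 RW=1 US=1 PS=0]
  L2: frame=0x4B idx=4 entry=0x4F007 [P=1 RW=1 US=1 PS=0]
  L3: frame=0x4F idx=6 entry=0x50007 [P=1 RW=1 US=1 PS=0]
  ⇒ phys 0x503B6  [4 reads]

Entries read for #2: 2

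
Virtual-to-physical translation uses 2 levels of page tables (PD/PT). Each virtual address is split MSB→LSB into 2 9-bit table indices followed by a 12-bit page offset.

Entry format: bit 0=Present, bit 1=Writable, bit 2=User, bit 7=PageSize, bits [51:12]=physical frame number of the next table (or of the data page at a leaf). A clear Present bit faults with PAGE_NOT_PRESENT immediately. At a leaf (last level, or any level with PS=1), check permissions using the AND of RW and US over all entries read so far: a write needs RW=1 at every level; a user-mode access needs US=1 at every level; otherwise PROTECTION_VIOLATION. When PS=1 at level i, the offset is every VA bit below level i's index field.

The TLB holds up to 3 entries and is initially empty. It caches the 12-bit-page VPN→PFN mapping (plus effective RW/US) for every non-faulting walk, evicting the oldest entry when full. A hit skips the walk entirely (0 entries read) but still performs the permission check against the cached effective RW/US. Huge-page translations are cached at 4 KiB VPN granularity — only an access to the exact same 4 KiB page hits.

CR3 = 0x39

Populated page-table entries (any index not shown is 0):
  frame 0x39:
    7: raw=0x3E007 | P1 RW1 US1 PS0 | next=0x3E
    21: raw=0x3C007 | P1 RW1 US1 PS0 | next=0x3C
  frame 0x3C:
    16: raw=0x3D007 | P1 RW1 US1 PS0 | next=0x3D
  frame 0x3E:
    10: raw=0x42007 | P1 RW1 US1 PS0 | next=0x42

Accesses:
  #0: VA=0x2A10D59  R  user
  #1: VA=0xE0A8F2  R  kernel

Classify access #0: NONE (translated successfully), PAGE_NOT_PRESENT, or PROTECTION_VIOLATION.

Walk each access:
#0 VA=0x2A10D59 (r,user):
  L0 @0x39[21] → 0x3C007  P=1,RW=1,US=1,PS=0
  L1 @0x3C[16] → 0x3D007  P=1,RW=1,US=1,PS=0
  ⇒ phys 0x3DD59  [2 reads]
#1 VA=0xE0A8F2 (r,kernel):
  L0 @0x39[7] → 0x3E007  P=1,RW=1,US=1,PS=0
  L1 @0x3E[10] → 0x42007  P=1,RW=1,US=1,PS=0
  ⇒ phys 0x428F2  [2 reads]

Access #0 fault: NONE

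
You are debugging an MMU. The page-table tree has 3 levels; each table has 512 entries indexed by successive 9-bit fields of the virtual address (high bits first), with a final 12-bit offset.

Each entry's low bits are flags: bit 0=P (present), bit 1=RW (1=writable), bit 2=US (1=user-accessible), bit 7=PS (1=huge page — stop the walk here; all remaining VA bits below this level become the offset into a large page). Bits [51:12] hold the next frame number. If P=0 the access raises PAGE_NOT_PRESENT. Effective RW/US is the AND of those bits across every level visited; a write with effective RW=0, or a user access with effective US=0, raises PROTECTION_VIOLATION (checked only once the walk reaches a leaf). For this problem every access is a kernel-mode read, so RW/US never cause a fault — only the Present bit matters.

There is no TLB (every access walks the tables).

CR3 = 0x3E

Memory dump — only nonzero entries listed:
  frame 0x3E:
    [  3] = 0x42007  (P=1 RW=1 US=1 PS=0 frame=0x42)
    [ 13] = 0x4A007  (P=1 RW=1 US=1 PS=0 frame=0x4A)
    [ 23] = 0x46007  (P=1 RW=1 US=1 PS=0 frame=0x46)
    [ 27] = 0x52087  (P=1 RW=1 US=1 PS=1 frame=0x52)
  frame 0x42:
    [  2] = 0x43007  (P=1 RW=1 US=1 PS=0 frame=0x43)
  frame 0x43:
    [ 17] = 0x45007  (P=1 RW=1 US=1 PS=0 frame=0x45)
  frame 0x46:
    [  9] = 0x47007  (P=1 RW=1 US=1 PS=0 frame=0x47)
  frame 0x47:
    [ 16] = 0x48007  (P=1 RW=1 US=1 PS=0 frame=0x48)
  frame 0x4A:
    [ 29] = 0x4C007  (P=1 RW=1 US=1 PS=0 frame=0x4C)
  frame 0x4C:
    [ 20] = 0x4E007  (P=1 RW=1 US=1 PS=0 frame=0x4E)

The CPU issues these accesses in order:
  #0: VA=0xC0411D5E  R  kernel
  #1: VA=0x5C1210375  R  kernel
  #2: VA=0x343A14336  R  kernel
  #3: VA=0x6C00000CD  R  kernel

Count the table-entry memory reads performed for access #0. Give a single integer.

Walk each access:
#0 VA=0xC0411D5E (r,kernel):
  lvl0: tbl 0x3E, slot 3 ⇒ 0x42007 (P1/RW1/US1/PS0)
  lvl1: tbl 0x42, slot 2 ⇒ 0x43007 (P1/RW1/US1/PS0)
  lvl2: tbl 0x43, slot 17 ⇒ 0x45007 (P1/RW1/US1/PS0)
  → PA=0x45D5E  (3 entries read)
#1 VA=0x5C1210375 (r,kernel):
  lvl0: tbl 0x3E, slot 23 ⇒ 0x46007 (P1/RW1/US1/PS0)
  lvl1: tbl 0x46, slot 9 ⇒ 0x47007 (P1/RW1/US1/PS0)
  lvl2: tbl 0x47, slot 16 ⇒ 0x48007 (P1/RW1/US1/PS0)
  → PA=0x48375  (3 entries read)
#2 VA=0x343A14336 (r,kernel):
  lvl0: tbl 0x3E, slot 13 ⇒ 0x4A007 (P1/RW1/US1/PS0)
  lvl1: tbl 0x4A, slot 29 ⇒ 0x4C007 (P1/RW1/US1/PS0)
  lvl2: tbl 0x4C, slot 20 ⇒ 0x4E007 (P1/RW1/US1/PS0)
  → PA=0x4E336  (3 entries read)
#3 VA=0x6C00000CD (r,kernel):
  lvl0: tbl 0x3E, slot 27 ⇒ 0x52087 (P1/RW1/US1/PS1)
  → PA=0x520CD (huge @L0)  (1 entries read)

Entries read for #0: 3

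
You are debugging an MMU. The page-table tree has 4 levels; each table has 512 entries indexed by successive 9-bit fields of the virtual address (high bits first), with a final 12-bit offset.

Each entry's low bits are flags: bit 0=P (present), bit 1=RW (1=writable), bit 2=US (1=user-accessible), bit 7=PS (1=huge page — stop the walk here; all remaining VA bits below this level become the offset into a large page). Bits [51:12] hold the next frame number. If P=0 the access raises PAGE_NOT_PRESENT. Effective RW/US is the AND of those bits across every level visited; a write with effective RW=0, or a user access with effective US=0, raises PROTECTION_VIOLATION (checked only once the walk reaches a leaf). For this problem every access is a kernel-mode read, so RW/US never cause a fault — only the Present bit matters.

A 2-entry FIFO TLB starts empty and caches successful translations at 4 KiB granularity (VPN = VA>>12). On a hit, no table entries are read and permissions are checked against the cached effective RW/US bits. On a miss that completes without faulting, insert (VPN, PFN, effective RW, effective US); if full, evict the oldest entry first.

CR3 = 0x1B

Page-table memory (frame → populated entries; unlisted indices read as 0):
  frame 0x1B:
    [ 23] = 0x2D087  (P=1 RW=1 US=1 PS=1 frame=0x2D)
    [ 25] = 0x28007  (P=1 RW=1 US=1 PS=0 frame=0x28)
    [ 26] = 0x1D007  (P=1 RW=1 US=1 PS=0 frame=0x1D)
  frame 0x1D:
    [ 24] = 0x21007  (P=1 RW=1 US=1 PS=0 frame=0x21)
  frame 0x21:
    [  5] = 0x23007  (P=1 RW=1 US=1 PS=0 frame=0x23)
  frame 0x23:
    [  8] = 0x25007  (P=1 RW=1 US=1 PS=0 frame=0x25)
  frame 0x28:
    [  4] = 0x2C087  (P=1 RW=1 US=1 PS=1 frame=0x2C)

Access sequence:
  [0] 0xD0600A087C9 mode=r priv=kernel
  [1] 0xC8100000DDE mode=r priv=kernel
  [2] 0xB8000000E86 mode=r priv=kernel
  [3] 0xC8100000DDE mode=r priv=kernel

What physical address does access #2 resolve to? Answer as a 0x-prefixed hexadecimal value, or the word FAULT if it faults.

Per-access translation:
#0 VA=0xD0600A087C9 (r,kernel):
  [0] read 0x1B idx=26: raw=0x1D007 flags P=1 W=1 U=1 S=0
  [1] read 0x1D idx=24: raw=0x21007 flags P=1 W=1 U=1 S=0
  [2] read 0x21 idx=5: raw=0x23007 flags P=1 W=1 U=1 S=0
  [3] read 0x23 idx=8: raw=0x25007 flags P=1 W=1 U=1 S=0
  → PA=0x257C9  (4 entries read)
#1 VA=0xC8100000DDE (r,kernel):
  [0] read 0x1B idx=25: raw=0x28007 flags P=1 W=1 U=1 S=0
  [1] read 0x28 idx=4: raw=0x2C087 flags P=1 W=1 U=1 S=1
  → PA=0x2CDDE (huge @L1)  (2 entries read)
#2 VA=0xB8000000E86 (r,kernel):
  [0] read 0x1B idx=23: raw=0x2D087 flags P=1 W=1 U=1 S=1
  → PA=0x2DE86 (huge @L0)  (1 entries read)
#3 VA=0xC8100000DDE (r,kernel):
  TLB hit vpn=0xC8100000 → PA=0x2CDDE

Access #2 PA: 0x2DE86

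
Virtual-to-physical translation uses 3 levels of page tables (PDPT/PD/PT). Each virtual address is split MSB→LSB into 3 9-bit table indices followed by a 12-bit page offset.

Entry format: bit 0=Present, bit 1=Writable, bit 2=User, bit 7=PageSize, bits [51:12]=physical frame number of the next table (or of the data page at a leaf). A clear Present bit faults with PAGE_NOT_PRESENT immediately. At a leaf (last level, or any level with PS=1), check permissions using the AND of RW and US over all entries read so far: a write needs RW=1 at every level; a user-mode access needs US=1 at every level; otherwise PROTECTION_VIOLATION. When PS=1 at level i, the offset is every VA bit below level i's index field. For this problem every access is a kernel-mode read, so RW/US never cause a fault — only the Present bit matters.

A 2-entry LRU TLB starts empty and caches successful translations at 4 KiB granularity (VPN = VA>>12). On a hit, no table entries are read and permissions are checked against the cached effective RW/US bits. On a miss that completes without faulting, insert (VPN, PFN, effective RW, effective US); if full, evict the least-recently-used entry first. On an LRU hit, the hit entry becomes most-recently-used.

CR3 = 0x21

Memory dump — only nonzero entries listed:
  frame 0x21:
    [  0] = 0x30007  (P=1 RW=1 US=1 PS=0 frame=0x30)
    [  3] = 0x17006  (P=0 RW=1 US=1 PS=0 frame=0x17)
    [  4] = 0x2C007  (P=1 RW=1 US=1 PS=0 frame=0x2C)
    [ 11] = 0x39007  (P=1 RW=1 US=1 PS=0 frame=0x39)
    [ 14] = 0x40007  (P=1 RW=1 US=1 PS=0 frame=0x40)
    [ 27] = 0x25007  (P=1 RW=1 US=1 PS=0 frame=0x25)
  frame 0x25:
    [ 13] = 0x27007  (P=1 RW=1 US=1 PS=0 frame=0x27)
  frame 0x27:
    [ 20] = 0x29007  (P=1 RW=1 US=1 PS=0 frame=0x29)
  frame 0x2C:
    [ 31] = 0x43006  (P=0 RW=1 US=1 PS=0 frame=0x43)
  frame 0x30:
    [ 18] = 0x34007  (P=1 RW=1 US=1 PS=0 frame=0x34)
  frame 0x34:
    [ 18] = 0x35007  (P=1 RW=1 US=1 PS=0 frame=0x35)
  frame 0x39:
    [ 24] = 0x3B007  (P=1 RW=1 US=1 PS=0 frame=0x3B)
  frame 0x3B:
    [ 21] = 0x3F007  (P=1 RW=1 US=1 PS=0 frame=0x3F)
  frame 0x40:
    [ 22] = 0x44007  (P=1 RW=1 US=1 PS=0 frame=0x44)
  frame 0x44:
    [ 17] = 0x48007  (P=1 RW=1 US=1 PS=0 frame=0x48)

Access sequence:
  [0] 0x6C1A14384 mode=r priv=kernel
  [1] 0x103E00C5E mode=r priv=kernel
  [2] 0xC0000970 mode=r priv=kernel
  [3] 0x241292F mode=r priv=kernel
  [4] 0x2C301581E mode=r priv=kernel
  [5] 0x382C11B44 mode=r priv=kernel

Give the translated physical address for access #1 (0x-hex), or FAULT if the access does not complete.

Per-access translation:
#0 VA=0x6C1A14384 (r,kernel):
  [0] read 0x21 idx=27: raw=0x25007 flags P=1 W=1 U=1 S=0
  [1] read 0x25 idx=13: raw=0x27007 flags P=1 W=1 U=1 S=0
  [2] read 0x27 idx=20: raw=0x29007 flags P=1 W=1 U=1 S=0
  ✓ 0x29384  — 3 lookups
#1 VA=0x103E00C5E (r,kernel):
  [0] read 0x21 idx=4: raw=0x2C007 flags P=1 W=1 U=1 S=0
  [1] read 0x2C idx=31: raw=0x43006 flags P=0 W=1 U=1 S=0
  ✗ PAGE_NOT_PRESENT  [2 reads]
#2 VA=0xC0000970 (r,kernel):
  [0] read 0x21 idx=3: raw=0x17006 flags P=0 W=1 U=1 S=0
  ✗ PAGE_NOT_PRESENT  [1 reads]
#3 VA=0x241292F (r,kernel):
  [0] read 0x21 idx=0: raw=0x30007 flags P=1 W=1 U=1 S=0
  [1] read 0x30 idx=18: raw=0x34007 flags P=1 W=1 U=1 S=0
  [2] read 0x34 idx=18: raw=0x35007 flags P=1 W=1 U=1 S=0
  ✓ 0x3592F  — 3 lookups
#4 VA=0x2C301581E (r,kernel):
  [0] read 0x21 idx=11: raw=0x39007 flags P=1 W=1 U=1 S=0
  [1] read 0x39 idx=24: raw=0x3B007 flags P=1 W=1 U=1 S=0
  [2] read 0x3B idx=21: raw=0x3F007 flags P=1 W=1 U=1 S=0
  ✓ 0x3F81E  — 3 lookups
#5 VA=0x382C11B44 (r,kernel):
  [0] read 0x21 idx=14: raw=0x40007 flags P=1 W=1 U=1 S=0
  [1] read 0x40 idx=22: raw=0x44007 flags P=1 W=1 U=1 S=0
  [2] read 0x44 idx=17: raw=0x48007 flags P=1 W=1 U=1 S=0
  ✓ 0x48B44  — 3 lookups

Access #1 PA: FAULT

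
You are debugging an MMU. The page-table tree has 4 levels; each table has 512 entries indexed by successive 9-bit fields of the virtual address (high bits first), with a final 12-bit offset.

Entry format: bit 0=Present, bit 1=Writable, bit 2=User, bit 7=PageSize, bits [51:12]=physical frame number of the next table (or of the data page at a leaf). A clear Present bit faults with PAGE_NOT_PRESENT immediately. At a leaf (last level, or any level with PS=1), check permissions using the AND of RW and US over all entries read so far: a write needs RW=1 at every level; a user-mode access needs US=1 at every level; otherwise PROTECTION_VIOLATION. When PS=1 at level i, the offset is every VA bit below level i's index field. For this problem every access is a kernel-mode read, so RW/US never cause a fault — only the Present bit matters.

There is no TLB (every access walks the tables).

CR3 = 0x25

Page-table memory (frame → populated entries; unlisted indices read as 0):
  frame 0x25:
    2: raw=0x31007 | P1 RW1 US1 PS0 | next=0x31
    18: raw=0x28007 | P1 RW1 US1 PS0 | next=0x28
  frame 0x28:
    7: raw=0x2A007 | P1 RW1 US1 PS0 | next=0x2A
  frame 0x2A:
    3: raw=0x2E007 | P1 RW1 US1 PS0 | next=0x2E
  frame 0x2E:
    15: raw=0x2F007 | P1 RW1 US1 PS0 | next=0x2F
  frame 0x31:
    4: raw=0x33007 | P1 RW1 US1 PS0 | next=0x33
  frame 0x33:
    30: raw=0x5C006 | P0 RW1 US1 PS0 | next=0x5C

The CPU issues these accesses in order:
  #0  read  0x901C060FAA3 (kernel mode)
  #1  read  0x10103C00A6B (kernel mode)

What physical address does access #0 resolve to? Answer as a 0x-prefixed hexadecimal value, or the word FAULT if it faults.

Trace:
#0 VA=0x901C060FAA3 (r,kernel):
  [0] read 0x25 idx=18: raw=0x28007 flags P=1 W=1 U=1 S=0
  [1] read 0x28 idx=7: raw=0x2A007 flags P=1 W=1 U=1 S=0
  [2] read 0x2A idx=3: raw=0x2E007 flags P=1 W=1 U=1 S=0
  [3] read 0x2E idx=15: raw=0x2F007 flags P=1 W=1 U=1 S=0
  → PA=0x2FAA3  (4 entries read)
#1 VA=0x10103C00A6B (r,kernel):
  [0] read 0x25 idx=2: raw=0x31007 flags P=1 W=1 U=1 S=0
  [1] read 0x31 idx=4: raw=0x33007 flags P=1 W=1 U=1 S=0
  [2] read 0x33 idx=30: raw=0x5C006 flags P=0 W=1 U=1 S=0
  ⇒ fault: PAGE_NOT_PRESENT  — 3 lookups

Access #0 PA: 0x2FAA3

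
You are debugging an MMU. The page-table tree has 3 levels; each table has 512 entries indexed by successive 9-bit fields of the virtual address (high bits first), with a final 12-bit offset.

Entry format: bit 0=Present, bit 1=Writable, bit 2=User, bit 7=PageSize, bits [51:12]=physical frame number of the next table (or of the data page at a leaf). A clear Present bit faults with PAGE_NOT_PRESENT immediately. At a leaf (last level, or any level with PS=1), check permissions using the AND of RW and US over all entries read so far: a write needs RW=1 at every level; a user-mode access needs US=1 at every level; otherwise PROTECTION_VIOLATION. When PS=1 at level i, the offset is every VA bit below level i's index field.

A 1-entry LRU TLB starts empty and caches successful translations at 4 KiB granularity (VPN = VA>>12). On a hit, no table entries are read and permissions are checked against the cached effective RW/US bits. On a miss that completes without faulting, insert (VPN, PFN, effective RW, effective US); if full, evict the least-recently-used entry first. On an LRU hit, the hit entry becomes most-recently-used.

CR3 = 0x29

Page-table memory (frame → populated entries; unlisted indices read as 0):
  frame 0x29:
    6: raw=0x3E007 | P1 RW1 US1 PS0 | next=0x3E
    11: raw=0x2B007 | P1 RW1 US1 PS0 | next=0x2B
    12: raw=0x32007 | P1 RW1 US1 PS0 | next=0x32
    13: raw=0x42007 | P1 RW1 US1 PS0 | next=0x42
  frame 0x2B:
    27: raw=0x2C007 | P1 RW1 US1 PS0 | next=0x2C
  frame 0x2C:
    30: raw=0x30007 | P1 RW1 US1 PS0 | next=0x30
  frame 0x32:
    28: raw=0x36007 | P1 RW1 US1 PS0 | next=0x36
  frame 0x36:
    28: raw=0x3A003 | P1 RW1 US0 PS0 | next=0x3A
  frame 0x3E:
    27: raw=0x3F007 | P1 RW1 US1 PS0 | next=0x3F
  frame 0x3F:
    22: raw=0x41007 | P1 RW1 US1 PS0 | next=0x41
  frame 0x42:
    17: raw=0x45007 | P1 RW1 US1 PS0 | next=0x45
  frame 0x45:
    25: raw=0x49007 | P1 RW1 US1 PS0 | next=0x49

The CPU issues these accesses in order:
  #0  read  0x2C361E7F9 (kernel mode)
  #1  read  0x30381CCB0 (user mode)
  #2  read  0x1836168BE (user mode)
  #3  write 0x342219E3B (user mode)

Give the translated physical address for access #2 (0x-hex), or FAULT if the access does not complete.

Per-access translation:
#0 VA=0x2C361E7F9 (r,kernel):
  [0] read 0x29 idx=11: raw=0x2B007 flags P=1 W=1 U=1 S=0
  [1] read 0x2B idx=27: raw=0x2C007 flags P=1 W=1 U=1 S=0
  [2] read 0x2C idx=30: raw=0x30007 flags P=1 W=1 U=1 S=0
  → PA=0x307F9  (3 entries read)
#1 VA=0x30381CCB0 (r,user):
  [0] read 0x29 idx=12: raw=0x32007 flags P=1 W=1 U=1 S=0
  [1] read 0x32 idx=28: raw=0x36007 flags P=1 W=1 U=1 S=0
  [2] read 0x36 idx=28: raw=0x3A003 flags P=1 W=1 U=0 S=0
  → PROTECTION_VIOLATION  (3 entries read)
#2 VA=0x1836168BE (r,user):
  [0] read 0x29 idx=6: raw=0x3E007 flags P=1 W=1 U=1 S=0
  [1] read 0x3E idx=27: raw=0x3F007 flags P=1 W=1 U=1 S=0
  [2] read 0x3F idx=22: raw=0x41007 flags P=1 W=1 U=1 S=0
  → PA=0x418BE  (3 entries read)
#3 VA=0x342219E3B (w,user):
  [0] read 0x29 idx=13: raw=0x42007 flags P=1 W=1 U=1 S=0
  [1] read 0x42 idx=17: raw=0x45007 flags P=1 W=1 U=1 S=0
  [2] read 0x45 idx=25: raw=0x49007 flags P=1 W=1 U=1 S=0
  → PA=0x49E3B  (3 entries read)

Access #2 PA: 0x418BE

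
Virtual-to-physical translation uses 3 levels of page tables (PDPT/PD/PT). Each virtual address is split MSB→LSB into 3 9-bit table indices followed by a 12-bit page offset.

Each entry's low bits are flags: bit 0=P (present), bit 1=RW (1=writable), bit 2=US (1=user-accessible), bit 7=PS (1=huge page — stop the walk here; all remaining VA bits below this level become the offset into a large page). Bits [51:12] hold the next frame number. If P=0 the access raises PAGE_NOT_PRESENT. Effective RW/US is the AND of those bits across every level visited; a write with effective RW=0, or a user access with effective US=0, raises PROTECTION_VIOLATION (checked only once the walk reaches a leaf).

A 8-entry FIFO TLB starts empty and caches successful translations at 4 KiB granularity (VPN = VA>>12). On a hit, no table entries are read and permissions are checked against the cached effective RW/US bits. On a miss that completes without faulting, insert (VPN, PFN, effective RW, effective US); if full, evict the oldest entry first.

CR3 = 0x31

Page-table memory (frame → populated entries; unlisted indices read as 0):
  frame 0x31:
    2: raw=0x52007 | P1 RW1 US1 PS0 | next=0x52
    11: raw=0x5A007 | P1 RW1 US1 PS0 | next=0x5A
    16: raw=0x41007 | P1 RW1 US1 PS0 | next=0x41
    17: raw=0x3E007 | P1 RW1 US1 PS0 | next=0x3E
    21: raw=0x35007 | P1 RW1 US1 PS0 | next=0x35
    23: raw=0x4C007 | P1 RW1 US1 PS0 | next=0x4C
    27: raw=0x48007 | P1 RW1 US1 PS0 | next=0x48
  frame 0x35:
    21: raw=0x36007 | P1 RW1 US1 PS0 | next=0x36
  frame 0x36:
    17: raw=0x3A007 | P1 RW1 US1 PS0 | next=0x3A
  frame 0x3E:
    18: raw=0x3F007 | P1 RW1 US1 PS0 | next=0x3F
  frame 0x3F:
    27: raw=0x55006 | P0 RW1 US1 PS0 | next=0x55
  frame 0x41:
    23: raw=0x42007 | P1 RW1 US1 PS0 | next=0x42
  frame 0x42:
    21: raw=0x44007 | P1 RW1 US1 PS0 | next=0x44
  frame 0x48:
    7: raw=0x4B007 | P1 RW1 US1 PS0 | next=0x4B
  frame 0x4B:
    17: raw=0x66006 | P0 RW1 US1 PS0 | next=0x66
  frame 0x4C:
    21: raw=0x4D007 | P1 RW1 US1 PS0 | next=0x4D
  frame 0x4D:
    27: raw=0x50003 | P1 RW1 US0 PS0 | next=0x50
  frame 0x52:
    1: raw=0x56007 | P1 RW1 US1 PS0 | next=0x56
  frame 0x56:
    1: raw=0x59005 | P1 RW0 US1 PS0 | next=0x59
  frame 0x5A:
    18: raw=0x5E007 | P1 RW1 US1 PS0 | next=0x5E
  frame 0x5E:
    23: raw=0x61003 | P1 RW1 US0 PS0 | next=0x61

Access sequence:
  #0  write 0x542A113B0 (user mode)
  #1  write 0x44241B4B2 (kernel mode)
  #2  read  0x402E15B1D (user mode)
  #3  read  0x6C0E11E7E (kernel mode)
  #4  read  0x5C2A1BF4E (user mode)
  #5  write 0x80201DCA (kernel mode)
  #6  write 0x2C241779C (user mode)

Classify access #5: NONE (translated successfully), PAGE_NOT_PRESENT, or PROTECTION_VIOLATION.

Per-access translation:
#0 VA=0x542A113B0 (w,user):
  L0: frame=0x31 idx=21 entry=0x35007 [P=1 RW=1 US=1 PS=0]
  L1: frame=0x35 idx=21 entry=0x36007 [P=1 RW=1 US=1 PS=0]
  L2: frame=0x36 idx=17 entry=0x3A007 [P=1 RW=1 US=1 PS=0]
  ✓ 0x3A3B0  — 3 lookups
#1 VA=0x44241B4B2 (w,kernel):
  L0: frame=0x31 idx=17 entry=0x3E007 [P=1 RW=1 US=1 PS=0]
  L1: frame=0x3E idx=18 entry=0x3F007 [P=1 RW=1 US=1 PS=0]
  L2: frame=0x3F idx=27 entry=0x55006 [P=0 RW=1 US=1 PS=0]
  ⇒ fault: PAGE_NOT_PRESENT  — 3 lookups
#2 VA=0x402E15B1D (r,user):
  L0: frame=0x31 idx=16 entry=0x41007 [P=1 RW=1 US=1 PS=0]
  L1: frame=0x41 idx=23 entry=0x42007 [P=1 RW=1 US=1 PS=0]
  L2: frame=0x42 idx=21 entry=0x44007 [P=1 RW=1 US=1 PS=0]
  ✓ 0x44B1D  — 3 lookups
#3 VA=0x6C0E11E7E (r,kernel):
  L0: frame=0x31 idx=27 entry=0x48007 [P=1 RW=1 US=1 PS=0]
  L1: frame=0x48 idx=7 entry=0x4B007 [P=1 RW=1 US=1 PS=0]
  L2: frame=0x4B idx=17 entry=0x66006 [P=0 RW=1 US=1 PS=0]
  ⇒ fault: PAGE_NOT_PRESENT  — 3 lookups
#4 VA=0x5C2A1BF4E (r,user):
  L0: frame=0x31 idx=23 entry=0x4C007 [P=1 RW=1 US=1 PS=0]
  L1: frame=0x4C idx=21 entry=0x4D007 [P=1 RW=1 US=1 PS=0]
  L2: frame=0x4D idx=27 entry=0x50003 [P=1 RW=1 US=0 PS=0]
  ⇒ fault: PROTECTION_VIOLATION  — 3 lookups
#5 VA=0x80201DCA (w,kernel):
  L0: frame=0x31 idx=2 entry=0x52007 [P=1 RW=1 US=1 PS=0]
  L1: frame=0x52 idx=1 entry=0x56007 [P=1 RW=1 US=1 PS=0]
  L2: frame=0x56 idx=1 entry=0x59005 [P=1 RW=0 US=1 PS=0]
  ⇒ fault: PROTECTION_VIOLATION  — 3 lookups
#6 VA=0x2C241779C (w,user):
  L0: frame=0x31 idx=11 entry=0x5A007 [P=1 RW=1 US=1 PS=0]
  L1: frame=0x5A idx=18 entry=0x5E007 [P=1 RW=1 US=1 PS=0]
  L2: frame=0x5E idx=23 entry=0x61003 [P=1 RW=1 US=0 PS=0]
  ⇒ fault: PROTECTION_VIOLATION  — 3 lookups

Access #5 fault: PROTECTION_VIOLATION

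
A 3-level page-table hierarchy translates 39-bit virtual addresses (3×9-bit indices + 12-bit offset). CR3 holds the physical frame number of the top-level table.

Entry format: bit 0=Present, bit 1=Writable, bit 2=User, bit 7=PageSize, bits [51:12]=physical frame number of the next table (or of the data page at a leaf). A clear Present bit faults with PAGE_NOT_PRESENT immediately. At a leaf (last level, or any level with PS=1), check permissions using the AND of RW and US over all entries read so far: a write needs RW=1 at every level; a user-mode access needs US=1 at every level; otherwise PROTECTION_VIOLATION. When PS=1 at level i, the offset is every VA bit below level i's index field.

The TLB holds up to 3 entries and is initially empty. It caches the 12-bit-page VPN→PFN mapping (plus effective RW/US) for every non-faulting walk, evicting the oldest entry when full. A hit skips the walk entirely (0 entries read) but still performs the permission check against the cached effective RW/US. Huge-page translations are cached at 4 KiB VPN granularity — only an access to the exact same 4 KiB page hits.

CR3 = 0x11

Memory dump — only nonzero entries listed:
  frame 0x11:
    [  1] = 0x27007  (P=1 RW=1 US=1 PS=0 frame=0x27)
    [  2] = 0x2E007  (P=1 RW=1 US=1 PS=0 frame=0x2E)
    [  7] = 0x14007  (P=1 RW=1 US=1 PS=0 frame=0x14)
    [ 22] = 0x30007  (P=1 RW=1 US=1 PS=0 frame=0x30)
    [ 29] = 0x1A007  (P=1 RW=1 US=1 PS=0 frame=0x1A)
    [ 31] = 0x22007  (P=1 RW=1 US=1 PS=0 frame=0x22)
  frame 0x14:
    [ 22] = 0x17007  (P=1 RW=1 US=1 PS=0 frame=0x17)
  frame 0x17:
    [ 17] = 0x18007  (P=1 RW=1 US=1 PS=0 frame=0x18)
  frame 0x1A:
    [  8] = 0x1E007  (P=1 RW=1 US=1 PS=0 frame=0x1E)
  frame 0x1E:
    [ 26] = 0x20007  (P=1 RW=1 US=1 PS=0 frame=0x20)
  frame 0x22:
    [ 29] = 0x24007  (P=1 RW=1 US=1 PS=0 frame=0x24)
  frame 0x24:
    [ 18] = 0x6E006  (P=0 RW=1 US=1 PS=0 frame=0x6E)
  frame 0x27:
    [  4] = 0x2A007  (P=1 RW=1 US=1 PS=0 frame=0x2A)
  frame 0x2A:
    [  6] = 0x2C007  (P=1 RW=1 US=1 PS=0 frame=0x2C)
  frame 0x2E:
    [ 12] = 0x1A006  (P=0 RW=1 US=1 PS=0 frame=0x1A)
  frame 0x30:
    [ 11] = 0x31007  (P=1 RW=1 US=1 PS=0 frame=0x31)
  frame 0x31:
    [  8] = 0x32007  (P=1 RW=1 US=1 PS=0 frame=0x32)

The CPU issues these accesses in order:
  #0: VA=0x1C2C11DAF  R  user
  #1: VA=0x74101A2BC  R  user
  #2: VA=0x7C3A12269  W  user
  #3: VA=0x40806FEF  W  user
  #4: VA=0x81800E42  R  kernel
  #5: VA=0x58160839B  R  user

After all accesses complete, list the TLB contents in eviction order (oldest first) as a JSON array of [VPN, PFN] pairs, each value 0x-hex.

Per-access translation:
#0 VA=0x1C2C11DAF (r,user):
  [0] read 0x11 idx=7: raw=0x14007 flags P=1 W=1 U=1 S=0
  [1] read 0x14 idx=22: raw=0x17007 flags P=1 W=1 U=1 S=0
  [2] read 0x17 idx=17: raw=0x18007 flags P=1 W=1 U=1 S=0
  ✓ 0x18DAF  — 3 lookups
#1 VA=0x74101A2BC (r,user):
  [0] read 0x11 idx=29: raw=0x1A007 flags P=1 W=1 U=1 S=0
  [1] read 0x1A idx=8: raw=0x1E007 flags P=1 W=1 U=1 S=0
  [2] read 0x1E idx=26: raw=0x20007 flags P=1 W=1 U=1 S=0
  ✓ 0x202BC  — 3 lookups
#2 VA=0x7C3A12269 (w,user):
  [0] read 0x11 idx=31: raw=0x22007 flags P=1 W=1 U=1 S=0
  [1] read 0x22 idx=29: raw=0x24007 flags P=1 W=1 U=1 S=0
  [2] read 0x24 idx=18: raw=0x6E006 flags P=0 W=1 U=1 S=0
  → PAGE_NOT_PRESENT  (3 entries read)
#3 VA=0x40806FEF (w,user):
  [0] read 0x11 idx=1: raw=0x27007 flags P=1 W=1 U=1 S=0
  [1] read 0x27 idx=4: raw=0x2A007 flags P=1 W=1 U=1 S=0
  [2] read 0x2A idx=6: raw=0x2C007 flags P=1 W=1 U=1 S=0
  ✓ 0x2CFEF  — 3 lookups
#4 VA=0x81800E42 (r,kernel):
  [0] read 0x11 idx=2: raw=0x2E007 flags P=1 W=1 U=1 S=0
  [1] read 0x2E idx=12: raw=0x1A006 flags P=0 W=1 U=1 S=0
  → PAGE_NOT_PRESENT  (2 entries read)
#5 VA=0x58160839B (r,user):
  [0] read 0x11 idx=22: raw=0x30007 flags P=1 W=1 U=1 S=0
  [1] read 0x30 idx=11: raw=0x31007 flags P=1 W=1 U=1 S=0
  [2] read 0x31 idx=8: raw=0x32007 flags P=1 W=1 U=1 S=0
  ✓ 0x3239B  — 3 lookups

TLB: [["0x74101A", "0x20"], ["0x40806", "0x2C"], ["0x581608", "0x32"]]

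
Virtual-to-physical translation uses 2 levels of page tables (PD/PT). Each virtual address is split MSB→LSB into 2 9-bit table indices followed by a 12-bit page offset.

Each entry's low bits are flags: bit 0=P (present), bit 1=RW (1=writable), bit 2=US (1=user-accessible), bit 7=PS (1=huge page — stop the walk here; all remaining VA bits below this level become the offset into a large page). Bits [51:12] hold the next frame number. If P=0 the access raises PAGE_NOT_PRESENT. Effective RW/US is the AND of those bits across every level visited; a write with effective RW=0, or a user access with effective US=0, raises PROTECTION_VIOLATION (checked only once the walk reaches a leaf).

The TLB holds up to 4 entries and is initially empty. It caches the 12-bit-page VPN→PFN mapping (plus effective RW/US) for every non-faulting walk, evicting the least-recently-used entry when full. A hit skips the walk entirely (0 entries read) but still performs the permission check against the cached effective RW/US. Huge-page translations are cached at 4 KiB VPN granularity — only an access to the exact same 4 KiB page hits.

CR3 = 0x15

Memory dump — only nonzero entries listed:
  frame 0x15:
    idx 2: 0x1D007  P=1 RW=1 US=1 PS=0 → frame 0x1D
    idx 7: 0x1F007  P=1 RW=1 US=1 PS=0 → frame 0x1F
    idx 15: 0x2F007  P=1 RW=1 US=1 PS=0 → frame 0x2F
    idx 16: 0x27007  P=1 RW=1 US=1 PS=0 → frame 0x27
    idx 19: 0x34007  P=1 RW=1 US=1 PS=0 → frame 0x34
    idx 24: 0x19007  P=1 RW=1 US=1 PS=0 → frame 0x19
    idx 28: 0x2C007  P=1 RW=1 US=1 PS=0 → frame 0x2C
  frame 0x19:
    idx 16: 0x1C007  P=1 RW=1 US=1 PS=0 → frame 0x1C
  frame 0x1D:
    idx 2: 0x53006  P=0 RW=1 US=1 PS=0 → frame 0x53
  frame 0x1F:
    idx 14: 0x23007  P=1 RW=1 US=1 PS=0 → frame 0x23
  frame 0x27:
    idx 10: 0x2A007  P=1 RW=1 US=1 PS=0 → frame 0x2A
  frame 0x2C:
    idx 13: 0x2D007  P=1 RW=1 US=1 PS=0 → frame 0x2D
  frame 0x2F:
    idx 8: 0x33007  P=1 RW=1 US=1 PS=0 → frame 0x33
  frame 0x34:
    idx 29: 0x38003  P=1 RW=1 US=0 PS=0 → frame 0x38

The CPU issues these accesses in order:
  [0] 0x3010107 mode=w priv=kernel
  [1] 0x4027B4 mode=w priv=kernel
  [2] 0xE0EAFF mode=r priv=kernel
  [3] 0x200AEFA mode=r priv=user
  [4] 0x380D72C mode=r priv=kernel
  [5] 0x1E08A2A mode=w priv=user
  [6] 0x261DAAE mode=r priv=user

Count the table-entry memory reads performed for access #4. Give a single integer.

Walk each access:
#0 VA=0x3010107 (w,kernel):
  L0: frame=0x15 idx=24 entry=0x19007 [P=1 RW=1 US=1 PS=0]
  L1: frame=0x19 idx=16 entry=0x1C007 [P=1 RW=1 US=1 PS=0]
  ⇒ phys 0x1C107  [2 reads]
#1 VA=0x4027B4 (w,kernel):
  L0: frame=0x15 idx=2 entry=0x1D007 [P=1 RW=1 US=1 PS=0]
  L1: frame=0x1D idx=2 entry=0x53006 [P=0 RW=1 US=1 PS=0]
  → PAGE_NOT_PRESENT  (2 entries read)
#2 VA=0xE0EAFF (r,kernel):
  L0: frame=0x15 idx=7 entry=0x1F007 [P=1 RW=1 US=1 PS=0]
  L1: frame=0x1F idx=14 entry=0x23007 [P=1 RW=1 US=1 PS=0]
  ⇒ phys 0x23AFF  [2 reads]
#3 VA=0x200AEFA (r,user):
  L0: frame=0x15 idx=16 entry=0x27007 [P=1 RW=1 US=1 PS=0]
  L1: frame=0x27 idx=10 entry=0x2A007 [P=1 RW=1 US=1 PS=0]
  ⇒ phys 0x2AEFA  [2 reads]
#4 VA=0x380D72C (r,kernel):
  L0: frame=0x15 idx=28 entry=0x2C007 [P=1 RW=1 US=1 PS=0]
  L1: frame=0x2C idx=13 entry=0x2D007 [P=1 RW=1 US=1 PS=0]
  ⇒ phys 0x2D72C  [2 reads]
#5 VA=0x1E08A2A (w,user):
  L0: frame=0x15 idx=15 entry=0x2F007 [P=1 RW=1 US=1 PS=0]
  L1: frame=0x2F idx=8 entry=0x33007 [P=1 RW=1 US=1 PS=0]
  ⇒ phys 0x33A2A  [2 reads]
#6 VA=0x261DAAE (r,user):
  L0: frame=0x15 idx=19 entry=0x34007 [P=1 RW=1 US=1 PS=0]
  L1: frame=0x34 idx=29 entry=0x38003 [P=1 RW=1 US=0 PS=0]
  → PROTECTION_VIOLATION  (2 entries read)

Entries read for #4: 2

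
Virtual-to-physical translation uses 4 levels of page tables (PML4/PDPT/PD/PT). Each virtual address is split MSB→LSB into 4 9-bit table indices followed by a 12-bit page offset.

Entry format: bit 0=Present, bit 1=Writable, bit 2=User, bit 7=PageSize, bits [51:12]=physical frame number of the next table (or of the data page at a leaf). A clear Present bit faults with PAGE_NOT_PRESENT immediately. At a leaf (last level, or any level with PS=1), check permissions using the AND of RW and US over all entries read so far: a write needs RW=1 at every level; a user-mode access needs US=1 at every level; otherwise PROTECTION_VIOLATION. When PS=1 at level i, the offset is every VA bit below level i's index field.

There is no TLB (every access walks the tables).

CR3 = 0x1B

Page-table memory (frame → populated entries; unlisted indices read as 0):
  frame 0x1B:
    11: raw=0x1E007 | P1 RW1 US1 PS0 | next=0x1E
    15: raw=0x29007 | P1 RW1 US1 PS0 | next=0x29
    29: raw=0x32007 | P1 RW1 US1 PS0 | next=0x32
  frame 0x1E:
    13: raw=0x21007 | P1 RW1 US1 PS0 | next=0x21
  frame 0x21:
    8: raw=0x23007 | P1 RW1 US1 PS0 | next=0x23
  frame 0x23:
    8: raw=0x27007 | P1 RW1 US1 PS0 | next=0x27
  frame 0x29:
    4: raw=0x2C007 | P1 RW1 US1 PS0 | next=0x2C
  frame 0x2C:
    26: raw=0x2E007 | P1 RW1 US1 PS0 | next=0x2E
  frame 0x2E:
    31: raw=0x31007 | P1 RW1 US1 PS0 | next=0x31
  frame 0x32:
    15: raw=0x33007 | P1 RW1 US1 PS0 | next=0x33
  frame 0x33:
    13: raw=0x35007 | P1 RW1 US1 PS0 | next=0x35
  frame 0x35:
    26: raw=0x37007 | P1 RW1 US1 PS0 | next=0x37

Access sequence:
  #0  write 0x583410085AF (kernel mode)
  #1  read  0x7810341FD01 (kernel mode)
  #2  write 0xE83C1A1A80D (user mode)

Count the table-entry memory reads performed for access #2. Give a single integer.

Per-access translation:
#0 VA=0x583410085AF (w,kernel):
  [0] read 0x1B idx=11: raw=0x1E007 flags P=1 W=1 U=1 S=0
  [1] read 0x1E idx=13: raw=0x21007 flags P=1 W=1 U=1 S=0
  [2] read 0x21 idx=8: raw=0x23007 flags P=1 W=1 U=1 S=0
  [3] read 0x23 idx=8: raw=0x27007 flags P=1 W=1 U=1 S=0
  ✓ 0x275AF  — 4 lookups
#1 VA=0x7810341FD01 (r,kernel):
  [0] read 0x1B idx=15: raw=0x29007 flags P=1 W=1 U=1 S=0
  [1] read 0x29 idx=4: raw=0x2C007 flags P=1 W=1 U=1 S=0
  [2] read 0x2C idx=26: raw=0x2E007 flags P=1 W=1 U=1 S=0
  [3] read 0x2E idx=31: raw=0x31007 flags P=1 W=1 U=1 S=0
  ✓ 0x31D01  — 4 lookups
#2 VA=0xE83C1A1A80D (w,user):
  [0] read 0x1B idx=29: raw=0x32007 flags P=1 W=1 U=1 S=0
  [1] read 0x32 idx=15: raw=0x33007 flags P=1 W=1 U=1 S=0
  [2] read 0x33 idx=13: raw=0x35007 flags P=1 W=1 U=1 S=0
  [3] read 0x35 idx=26: raw=0x37007 flags P=1 W=1 U=1 S=0
  ✓ 0x3780D  — 4 lookups

Entries read for #2: 4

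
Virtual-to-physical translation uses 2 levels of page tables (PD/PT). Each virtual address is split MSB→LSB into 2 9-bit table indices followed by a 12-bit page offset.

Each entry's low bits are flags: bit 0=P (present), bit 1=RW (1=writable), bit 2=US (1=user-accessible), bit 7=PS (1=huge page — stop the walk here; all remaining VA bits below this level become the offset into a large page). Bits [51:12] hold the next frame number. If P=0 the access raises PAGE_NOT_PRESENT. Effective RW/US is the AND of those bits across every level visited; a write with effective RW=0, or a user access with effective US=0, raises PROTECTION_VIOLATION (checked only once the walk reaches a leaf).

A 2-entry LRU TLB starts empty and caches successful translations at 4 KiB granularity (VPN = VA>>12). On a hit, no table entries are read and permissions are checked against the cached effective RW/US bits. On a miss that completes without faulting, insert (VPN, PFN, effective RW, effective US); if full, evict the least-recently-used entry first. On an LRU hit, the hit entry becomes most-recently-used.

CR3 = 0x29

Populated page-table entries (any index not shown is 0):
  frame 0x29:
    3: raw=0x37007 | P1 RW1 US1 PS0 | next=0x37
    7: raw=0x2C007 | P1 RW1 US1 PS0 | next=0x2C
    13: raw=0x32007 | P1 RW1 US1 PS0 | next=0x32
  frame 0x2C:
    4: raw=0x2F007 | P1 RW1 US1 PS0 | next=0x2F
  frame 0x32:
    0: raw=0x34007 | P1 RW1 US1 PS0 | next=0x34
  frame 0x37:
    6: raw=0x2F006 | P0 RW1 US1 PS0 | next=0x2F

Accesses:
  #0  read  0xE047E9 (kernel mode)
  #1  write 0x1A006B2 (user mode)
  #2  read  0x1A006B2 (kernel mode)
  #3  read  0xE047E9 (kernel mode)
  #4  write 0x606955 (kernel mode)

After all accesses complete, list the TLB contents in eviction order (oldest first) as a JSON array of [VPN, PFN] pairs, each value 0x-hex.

Per-access translation:
#0 VA=0xE047E9 (r,kernel):
  L0: frame=0x29 idx=7 entry=0x2C007 [P=1 RW=1 US=1 PS=0]
  L1: frame=0x2C idx=4 entry=0x2F007 [P=1 RW=1 US=1 PS=0]
  ✓ 0x2F7E9  — 2 lookups
#1 VA=0x1A006B2 (w,user):
  L0: frame=0x29 idx=13 entry=0x32007 [P=1 RW=1 US=1 PS=0]
  L1: frame=0x32 idx=0 entry=0x34007 [P=1 RW=1 US=1 PS=0]
  ✓ 0x346B2  — 2 lookups
#2 VA=0x1A006B2 (r,kernel):
  TLB hit vpn=0x1A00 → PA=0x346B2
#3 VA=0xE047E9 (r,kernel):
  TLB hit vpn=0xE04 → PA=0x2F7E9
#4 VA=0x606955 (w,kernel):
  L0: frame=0x29 idx=3 entry=0x37007 [P=1 RW=1 US=1 PS=0]
  L1: frame=0x37 idx=6 entry=0x2F006 [P=0 RW=1 US=1 PS=0]
  → PAGE_NOT_PRESENT  (2 entries read)

TLB: [["0x1A00", "0x34"], ["0xE04", "0x2F"]]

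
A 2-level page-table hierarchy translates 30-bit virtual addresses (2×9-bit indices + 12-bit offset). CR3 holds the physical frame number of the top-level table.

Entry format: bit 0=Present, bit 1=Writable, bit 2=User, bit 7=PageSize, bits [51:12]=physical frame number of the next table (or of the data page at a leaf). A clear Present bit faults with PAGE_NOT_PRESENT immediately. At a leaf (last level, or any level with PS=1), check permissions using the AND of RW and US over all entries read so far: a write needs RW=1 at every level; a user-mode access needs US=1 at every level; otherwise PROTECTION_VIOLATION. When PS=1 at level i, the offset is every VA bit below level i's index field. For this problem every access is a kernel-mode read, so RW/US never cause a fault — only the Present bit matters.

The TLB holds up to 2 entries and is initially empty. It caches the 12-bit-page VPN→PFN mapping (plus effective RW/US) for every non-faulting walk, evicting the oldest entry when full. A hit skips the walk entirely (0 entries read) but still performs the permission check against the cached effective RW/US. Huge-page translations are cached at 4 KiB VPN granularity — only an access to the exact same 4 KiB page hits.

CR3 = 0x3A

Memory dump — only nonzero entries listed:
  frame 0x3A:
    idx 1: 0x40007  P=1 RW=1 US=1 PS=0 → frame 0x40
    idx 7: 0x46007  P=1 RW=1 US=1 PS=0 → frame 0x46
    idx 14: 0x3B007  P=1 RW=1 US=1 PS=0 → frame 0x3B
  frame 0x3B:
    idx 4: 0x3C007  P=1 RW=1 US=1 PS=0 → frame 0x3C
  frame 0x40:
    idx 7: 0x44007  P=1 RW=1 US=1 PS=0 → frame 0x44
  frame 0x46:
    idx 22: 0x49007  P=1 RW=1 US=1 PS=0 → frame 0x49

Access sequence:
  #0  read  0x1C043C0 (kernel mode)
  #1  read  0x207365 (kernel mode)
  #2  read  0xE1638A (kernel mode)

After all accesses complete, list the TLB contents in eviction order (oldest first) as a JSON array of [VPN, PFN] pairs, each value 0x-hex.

Trace:
#0 VA=0x1C043C0 (r,kernel):
  L0 @0x3A[14] → 0x3B007  P=1,RW=1,US=1,PS=0
  L1 @0x3B[4] → 0x3C007  P=1,RW=1,US=1,PS=0
  ✓ 0x3C3C0  — 2 lookups
#1 VA=0x207365 (r,kernel):
  L0 @0x3A[1] → 0x40007  P=1,RW=1,US=1,PS=0
  L1 @0x40[7] → 0x44007  P=1,RW=1,US=1,PS=0
  ✓ 0x44365  — 2 lookups
#2 VA=0xE1638A (r,kernel):
  L0 @0x3A[7] → 0x46007  P=1,RW=1,US=1,PS=0
  L1 @0x46[22] → 0x49007  P=1,RW=1,US=1,PS=0
  ✓ 0x4938A  — 2 lookups

TLB: [["0x207", "0x44"], ["0xE16", "0x49"]]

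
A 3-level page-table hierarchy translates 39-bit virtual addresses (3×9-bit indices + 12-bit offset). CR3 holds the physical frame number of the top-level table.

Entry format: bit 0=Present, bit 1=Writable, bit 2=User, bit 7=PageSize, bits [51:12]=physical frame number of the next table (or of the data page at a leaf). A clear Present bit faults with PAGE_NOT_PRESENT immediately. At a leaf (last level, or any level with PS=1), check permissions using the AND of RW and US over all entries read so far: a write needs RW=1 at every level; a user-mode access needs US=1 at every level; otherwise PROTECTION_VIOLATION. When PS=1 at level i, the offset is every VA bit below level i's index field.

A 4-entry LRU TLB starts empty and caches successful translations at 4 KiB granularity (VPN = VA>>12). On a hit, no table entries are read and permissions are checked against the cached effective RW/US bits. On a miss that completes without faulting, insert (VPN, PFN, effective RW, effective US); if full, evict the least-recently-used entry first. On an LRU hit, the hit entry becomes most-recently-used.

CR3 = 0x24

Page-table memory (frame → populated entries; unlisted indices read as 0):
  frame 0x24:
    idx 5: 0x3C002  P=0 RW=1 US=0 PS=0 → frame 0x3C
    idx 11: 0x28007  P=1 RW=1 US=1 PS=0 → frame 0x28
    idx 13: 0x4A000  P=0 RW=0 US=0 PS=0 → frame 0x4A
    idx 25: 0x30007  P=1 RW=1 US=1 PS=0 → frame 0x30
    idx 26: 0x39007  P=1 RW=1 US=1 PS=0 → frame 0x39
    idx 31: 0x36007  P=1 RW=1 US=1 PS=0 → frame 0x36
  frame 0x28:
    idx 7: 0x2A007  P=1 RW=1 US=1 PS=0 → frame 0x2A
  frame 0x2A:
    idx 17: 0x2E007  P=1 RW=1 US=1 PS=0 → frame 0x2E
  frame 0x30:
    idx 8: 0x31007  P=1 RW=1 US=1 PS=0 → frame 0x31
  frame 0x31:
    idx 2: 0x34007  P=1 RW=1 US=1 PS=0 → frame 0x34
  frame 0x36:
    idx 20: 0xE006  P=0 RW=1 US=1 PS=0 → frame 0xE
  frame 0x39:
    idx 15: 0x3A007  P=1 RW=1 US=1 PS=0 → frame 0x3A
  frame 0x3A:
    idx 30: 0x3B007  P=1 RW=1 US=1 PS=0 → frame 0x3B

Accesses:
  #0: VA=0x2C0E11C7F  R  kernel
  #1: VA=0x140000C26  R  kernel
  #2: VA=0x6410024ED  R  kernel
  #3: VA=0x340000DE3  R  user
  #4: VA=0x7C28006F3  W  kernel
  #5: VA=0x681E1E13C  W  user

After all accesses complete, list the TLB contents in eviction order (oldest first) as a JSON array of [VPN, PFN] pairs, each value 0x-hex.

Per-access translation:
#0 VA=0x2C0E11C7F (r,kernel):
  L0 @0x24[11] → 0x28007  P=1,RW=1,US=1,PS=0
  L1 @0x28[7] → 0x2A007  P=1,RW=1,US=1,PS=0
  L2 @0x2A[17] → 0x2E007  P=1,RW=1,US=1,PS=0
  ⇒ phys 0x2EC7F  [3 reads]
#1 VA=0x140000C26 (r,kernel):
  L0 @0x24[5] → 0x3C002  P=0,RW=1,US=0,PS=0
  → PAGE_NOT_PRESENT  (1 entries read)
#2 VA=0x6410024ED (r,kernel):
  L0 @0x24[25] → 0x30007  P=1,RW=1,US=1,PS=0
  L1 @0x30[8] → 0x31007  P=1,RW=1,US=1,PS=0
  L2 @0x31[2] → 0x34007  P=1,RW=1,US=1,PS=0
  ⇒ phys 0x344ED  [3 reads]
#3 VA=0x340000DE3 (r,user):
  L0 @0x24[13] → 0x4A000  P=0,RW=0,US=0,PS=0
  → PAGE_NOT_PRESENT  (1 entries read)
#4 VA=0x7C28006F3 (w,kernel):
  L0 @0x24[31] → 0x36007  P=1,RW=1,US=1,PS=0
  L1 @0x36[20] → 0xE006  P=0,RW=1,US=1,PS=0
  → PAGE_NOT_PRESENT  (2 entries read)
#5 VA=0x681E1E13C (w,user):
  L0 @0x24[26] → 0x39007  P=1,RW=1,US=1,PS=0
  L1 @0x39[15] → 0x3A007  P=1,RW=1,US=1,PS=0
  L2 @0x3A[30] → 0x3B007  P=1,RW=1,US=1,PS=0
  ⇒ phys 0x3B13C  [3 reads]

TLB: [["0x2C0E11", "0x2E"], ["0x641002", "0x34"], ["0x681E1E", "0x3B"]]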